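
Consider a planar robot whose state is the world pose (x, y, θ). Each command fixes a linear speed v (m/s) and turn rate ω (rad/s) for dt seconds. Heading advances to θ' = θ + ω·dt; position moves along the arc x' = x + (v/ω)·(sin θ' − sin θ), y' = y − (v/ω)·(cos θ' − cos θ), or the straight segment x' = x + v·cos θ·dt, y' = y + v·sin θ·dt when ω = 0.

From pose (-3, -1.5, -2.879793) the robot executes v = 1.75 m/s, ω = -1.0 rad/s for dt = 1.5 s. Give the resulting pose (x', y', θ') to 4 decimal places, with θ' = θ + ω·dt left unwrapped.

(-5.1070, -0.3810, -4.3798)

θ' = -2.8798 + -1.0·1.5 = -4.3798
R = v/ω = 1.75/-1.0 = -1.7500
x' = -3 + -1.7500·(sin -4.3798 − sin -2.8798) = -5.1070
y' = -1.5 − -1.7500·(cos -4.3798 − cos -2.8798) = -0.3810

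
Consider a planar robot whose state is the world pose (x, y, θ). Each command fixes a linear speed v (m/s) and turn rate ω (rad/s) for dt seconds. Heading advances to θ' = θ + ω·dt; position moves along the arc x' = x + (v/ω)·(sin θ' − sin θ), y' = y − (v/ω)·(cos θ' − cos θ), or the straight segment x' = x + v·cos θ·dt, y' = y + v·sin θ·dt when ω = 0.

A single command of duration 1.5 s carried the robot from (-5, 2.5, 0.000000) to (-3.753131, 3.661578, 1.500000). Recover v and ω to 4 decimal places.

v = 1.2500, ω = 1.0000

Δθ = 1.500000 − 0.000000 = 1.500000
ω = Δθ/dt = 1.500000/1.5 = 1.0000
R = Δx/(sin θ' − sin θ) = 1.2500
v = R·ω = 1.2500·1.0000 = 1.2500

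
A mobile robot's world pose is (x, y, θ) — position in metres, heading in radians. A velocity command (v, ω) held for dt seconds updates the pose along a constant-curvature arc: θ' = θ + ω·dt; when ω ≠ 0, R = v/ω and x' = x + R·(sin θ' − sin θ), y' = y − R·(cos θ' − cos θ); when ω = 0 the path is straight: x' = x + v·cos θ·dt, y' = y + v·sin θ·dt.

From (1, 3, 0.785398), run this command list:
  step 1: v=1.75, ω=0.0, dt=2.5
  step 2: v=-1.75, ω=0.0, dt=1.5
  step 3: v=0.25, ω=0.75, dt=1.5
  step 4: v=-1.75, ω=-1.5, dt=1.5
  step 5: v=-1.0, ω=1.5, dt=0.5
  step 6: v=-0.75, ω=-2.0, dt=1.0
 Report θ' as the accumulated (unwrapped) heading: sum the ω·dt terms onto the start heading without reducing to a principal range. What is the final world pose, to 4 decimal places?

step 1: θ'=0.7854 (straight) → pose (4.0936, 6.0936, 0.7854)
step 2: θ'=0.7854 (straight) → pose (2.2374, 4.2374, 0.7854)
step 3: θ'=1.9104 (R=0.3333) → pose (2.3160, 4.5842, 1.9104)
step 4: θ'=-0.3396 (R=1.1667) → pose (0.8274, 3.0955, -0.3396)
step 5: θ'=0.4104 (R=-0.6667) → pose (0.3393, 3.0782, 0.4104)
step 6: θ'=-1.5896 (R=0.3750) → pose (-0.1852, 3.4291, -1.5896)

(-0.1852, 3.4291, -1.5896)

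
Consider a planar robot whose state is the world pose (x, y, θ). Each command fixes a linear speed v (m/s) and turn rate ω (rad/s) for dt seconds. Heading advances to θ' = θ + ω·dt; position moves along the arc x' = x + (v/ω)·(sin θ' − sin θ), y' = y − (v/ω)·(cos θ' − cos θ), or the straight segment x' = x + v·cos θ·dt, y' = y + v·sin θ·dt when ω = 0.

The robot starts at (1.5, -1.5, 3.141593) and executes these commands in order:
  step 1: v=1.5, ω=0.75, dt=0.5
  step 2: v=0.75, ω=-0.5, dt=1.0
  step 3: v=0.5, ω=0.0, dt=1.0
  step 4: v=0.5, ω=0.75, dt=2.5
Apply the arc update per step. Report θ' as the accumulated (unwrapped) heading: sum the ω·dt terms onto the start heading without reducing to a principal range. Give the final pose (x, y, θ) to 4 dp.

(-1.2042, -2.4495, 4.8916)

step 1: θ'=3.5166 (R=2.0000) → pose (0.7675, -1.6390, 3.5166)
step 2: θ'=3.0166 (R=-1.5000) → pose (0.0310, -1.7315, 3.0166)
step 3: θ'=3.0166 (straight) → pose (-0.4651, -1.6692, 3.0166)
step 4: θ'=4.8916 (R=0.6667) → pose (-1.2042, -2.4495, 4.8916)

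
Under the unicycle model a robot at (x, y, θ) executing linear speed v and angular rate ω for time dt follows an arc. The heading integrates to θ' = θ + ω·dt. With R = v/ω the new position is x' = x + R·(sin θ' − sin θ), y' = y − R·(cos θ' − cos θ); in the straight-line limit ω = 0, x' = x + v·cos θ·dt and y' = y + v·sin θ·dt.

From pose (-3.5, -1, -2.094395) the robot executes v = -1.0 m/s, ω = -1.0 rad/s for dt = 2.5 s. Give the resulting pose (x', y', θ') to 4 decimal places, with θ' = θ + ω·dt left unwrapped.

θ' = -2.0944 + -1.0·2.5 = -4.5944
R = v/ω = -1.0/-1.0 = 1.0000
x' = -3.5 + 1.0000·(sin -4.5944 − sin -2.0944) = -1.6409
y' = -1 − 1.0000·(cos -4.5944 − cos -2.0944) = -1.3823

(-1.6409, -1.3823, -4.5944)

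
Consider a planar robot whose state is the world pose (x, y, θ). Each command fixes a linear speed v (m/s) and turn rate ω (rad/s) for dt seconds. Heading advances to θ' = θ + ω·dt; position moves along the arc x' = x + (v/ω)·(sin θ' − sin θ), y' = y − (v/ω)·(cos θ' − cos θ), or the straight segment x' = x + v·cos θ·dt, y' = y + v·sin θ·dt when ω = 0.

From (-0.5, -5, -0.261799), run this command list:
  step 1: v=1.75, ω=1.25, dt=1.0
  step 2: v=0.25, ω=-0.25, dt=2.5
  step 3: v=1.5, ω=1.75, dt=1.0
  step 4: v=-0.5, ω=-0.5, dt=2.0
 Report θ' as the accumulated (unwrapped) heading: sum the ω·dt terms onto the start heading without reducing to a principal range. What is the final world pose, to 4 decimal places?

step 1: θ'=0.9882 (R=1.4000) → pose (1.0314, -4.4180, 0.9882)
step 2: θ'=0.3632 (R=-1.0000) → pose (1.5112, -4.0334, 0.3632)
step 3: θ'=2.1132 (R=0.8571) → pose (1.9408, -2.7897, 2.1132)
step 4: θ'=1.1132 (R=1.0000) → pose (1.9814, -3.7477, 1.1132)

(1.9814, -3.7477, 1.1132)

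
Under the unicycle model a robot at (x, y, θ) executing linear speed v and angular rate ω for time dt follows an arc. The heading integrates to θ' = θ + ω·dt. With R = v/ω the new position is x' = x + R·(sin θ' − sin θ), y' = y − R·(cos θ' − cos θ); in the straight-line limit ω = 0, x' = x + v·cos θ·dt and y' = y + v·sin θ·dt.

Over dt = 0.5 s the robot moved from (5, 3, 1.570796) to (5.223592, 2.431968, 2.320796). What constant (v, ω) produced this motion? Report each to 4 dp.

v = -1.2500, ω = 1.5000

Δθ = 2.320796 − 1.570796 = 0.750000
ω = Δθ/dt = 0.750000/0.5 = 1.5000
R = −Δy/(cos θ' − cos θ) = -0.8333
v = R·ω = -0.8333·1.5000 = -1.2500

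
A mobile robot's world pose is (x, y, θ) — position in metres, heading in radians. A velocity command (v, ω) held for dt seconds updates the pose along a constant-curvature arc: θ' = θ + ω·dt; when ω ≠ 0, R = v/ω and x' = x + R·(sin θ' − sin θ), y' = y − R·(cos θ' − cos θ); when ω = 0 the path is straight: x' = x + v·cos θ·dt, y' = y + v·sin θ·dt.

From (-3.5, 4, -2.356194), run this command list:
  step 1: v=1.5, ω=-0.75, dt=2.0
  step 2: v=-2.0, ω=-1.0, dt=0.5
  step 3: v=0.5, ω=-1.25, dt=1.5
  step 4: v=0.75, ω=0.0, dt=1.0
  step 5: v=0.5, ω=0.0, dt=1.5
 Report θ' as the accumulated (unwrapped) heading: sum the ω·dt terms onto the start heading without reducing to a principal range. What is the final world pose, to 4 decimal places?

step 1: θ'=-3.8562 (R=-2.0000) → pose (-6.2248, 3.9035, -3.8562)
step 2: θ'=-4.3562 (R=2.0000) → pose (-5.6610, 3.0902, -4.3562)
step 3: θ'=-6.2312 (R=-0.4000) → pose (-5.3069, 3.6292, -6.2312)
step 4: θ'=-6.2312 (straight) → pose (-4.5579, 3.6681, -6.2312)
step 5: θ'=-6.2312 (straight) → pose (-3.8089, 3.7071, -6.2312)

(-3.8089, 3.7071, -6.2312)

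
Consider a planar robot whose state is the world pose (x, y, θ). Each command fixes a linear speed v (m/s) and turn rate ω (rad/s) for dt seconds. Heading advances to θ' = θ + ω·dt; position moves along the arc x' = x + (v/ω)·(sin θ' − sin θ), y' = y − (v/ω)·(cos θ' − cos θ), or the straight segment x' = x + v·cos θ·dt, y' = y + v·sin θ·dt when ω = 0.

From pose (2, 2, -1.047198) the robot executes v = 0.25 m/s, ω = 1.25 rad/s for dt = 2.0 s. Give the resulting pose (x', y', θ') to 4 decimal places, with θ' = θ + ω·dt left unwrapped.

(2.3718, 2.0765, 1.4528)

θ' = -1.0472 + 1.25·2.0 = 1.4528
R = v/ω = 0.25/1.25 = 0.2000
x' = 2 + 0.2000·(sin 1.4528 − sin -1.0472) = 2.3718
y' = 2 − 0.2000·(cos 1.4528 − cos -1.0472) = 2.0765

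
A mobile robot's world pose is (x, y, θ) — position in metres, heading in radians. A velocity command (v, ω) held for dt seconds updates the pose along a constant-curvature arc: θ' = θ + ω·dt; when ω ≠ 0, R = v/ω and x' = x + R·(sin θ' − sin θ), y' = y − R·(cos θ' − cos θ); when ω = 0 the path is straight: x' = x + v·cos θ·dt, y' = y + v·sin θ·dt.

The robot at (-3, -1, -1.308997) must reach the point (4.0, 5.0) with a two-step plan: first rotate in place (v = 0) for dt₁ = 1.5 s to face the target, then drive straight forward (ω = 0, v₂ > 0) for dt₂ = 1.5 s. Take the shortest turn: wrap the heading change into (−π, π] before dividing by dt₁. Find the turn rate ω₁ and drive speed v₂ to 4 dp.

ω₁ = 1.3451, v₂ = 6.1464

heading to target = atan2(5−-1, 4−-3) = 0.7086
Δθ = wrap(0.7086 − -1.3090) = 2.0176; ω₁ = Δθ/dt₁ = 1.3451
distance = √((4−-3)² + (5−-1)²) = 9.2195; v₂ = distance/dt₂ = 6.1464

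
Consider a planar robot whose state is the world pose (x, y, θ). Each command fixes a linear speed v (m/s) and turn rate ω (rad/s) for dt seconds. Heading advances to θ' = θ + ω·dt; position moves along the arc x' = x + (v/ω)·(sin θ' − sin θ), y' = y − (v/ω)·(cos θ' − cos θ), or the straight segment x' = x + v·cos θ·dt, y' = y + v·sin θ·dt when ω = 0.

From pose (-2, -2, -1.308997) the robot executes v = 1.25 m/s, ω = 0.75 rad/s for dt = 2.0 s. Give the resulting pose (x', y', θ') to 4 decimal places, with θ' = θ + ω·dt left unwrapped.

(-0.0737, -3.2050, 0.1910)

θ' = -1.3090 + 0.75·2.0 = 0.1910
R = v/ω = 1.25/0.75 = 1.6667
x' = -2 + 1.6667·(sin 0.1910 − sin -1.3090) = -0.0737
y' = -2 − 1.6667·(cos 0.1910 − cos -1.3090) = -3.2050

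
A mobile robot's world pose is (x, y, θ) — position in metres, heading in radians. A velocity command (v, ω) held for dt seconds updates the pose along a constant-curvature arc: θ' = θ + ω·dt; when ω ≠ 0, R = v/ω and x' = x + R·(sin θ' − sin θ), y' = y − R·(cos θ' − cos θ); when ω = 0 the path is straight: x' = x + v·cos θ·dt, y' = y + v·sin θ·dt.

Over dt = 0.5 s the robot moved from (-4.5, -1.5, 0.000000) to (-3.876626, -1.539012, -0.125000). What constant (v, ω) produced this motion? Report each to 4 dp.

Δθ = -0.125000 − 0.000000 = -0.125000
ω = Δθ/dt = -0.125000/0.5 = -0.2500
R = Δx/(sin θ' − sin θ) = -5.0000
v = R·ω = -5.0000·-0.2500 = 1.2500

v = 1.2500, ω = -0.2500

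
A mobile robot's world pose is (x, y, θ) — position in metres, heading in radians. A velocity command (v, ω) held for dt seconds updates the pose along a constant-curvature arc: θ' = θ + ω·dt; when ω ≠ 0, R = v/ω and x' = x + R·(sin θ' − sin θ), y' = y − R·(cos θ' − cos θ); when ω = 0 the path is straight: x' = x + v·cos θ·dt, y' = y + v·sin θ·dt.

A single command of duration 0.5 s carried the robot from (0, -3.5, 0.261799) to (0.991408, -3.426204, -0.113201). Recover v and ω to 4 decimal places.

Δθ = -0.113201 − 0.261799 = -0.375000
ω = Δθ/dt = -0.375000/0.5 = -0.7500
R = Δx/(sin θ' − sin θ) = -2.6667
v = R·ω = -2.6667·-0.7500 = 2.0000

v = 2.0000, ω = -0.7500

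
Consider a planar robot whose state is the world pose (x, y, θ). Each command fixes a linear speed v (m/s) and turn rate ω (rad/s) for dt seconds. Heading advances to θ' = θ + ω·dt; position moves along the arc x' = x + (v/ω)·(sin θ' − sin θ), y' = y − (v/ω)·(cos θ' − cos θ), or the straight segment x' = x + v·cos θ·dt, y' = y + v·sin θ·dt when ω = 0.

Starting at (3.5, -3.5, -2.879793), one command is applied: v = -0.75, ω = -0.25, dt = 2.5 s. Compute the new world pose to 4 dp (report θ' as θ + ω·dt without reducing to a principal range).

θ' = -2.8798 + -0.25·2.5 = -3.5048
R = v/ω = -0.75/-0.25 = 3.0000
x' = 3.5 + 3.0000·(sin -3.5048 − sin -2.8798) = 5.3423
y' = -3.5 − 3.0000·(cos -3.5048 − cos -2.8798) = -3.5935

(5.3423, -3.5935, -3.5048)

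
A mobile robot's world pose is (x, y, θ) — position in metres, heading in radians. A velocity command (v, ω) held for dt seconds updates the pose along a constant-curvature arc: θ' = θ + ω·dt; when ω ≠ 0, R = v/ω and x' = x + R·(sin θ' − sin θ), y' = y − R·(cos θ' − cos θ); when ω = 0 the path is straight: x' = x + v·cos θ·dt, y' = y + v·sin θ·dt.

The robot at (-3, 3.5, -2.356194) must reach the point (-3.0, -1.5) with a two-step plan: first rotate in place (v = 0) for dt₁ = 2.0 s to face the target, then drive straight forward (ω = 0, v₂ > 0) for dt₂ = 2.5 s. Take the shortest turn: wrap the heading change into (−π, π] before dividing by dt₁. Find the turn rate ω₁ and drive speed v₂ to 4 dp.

ω₁ = 0.3927, v₂ = 2.0000

heading to target = atan2(-1.5−3.5, -3−-3) = -1.5708
Δθ = wrap(-1.5708 − -2.3562) = 0.7854; ω₁ = Δθ/dt₁ = 0.3927
distance = √((-3−-3)² + (-1.5−3.5)²) = 5.0000; v₂ = distance/dt₂ = 2.0000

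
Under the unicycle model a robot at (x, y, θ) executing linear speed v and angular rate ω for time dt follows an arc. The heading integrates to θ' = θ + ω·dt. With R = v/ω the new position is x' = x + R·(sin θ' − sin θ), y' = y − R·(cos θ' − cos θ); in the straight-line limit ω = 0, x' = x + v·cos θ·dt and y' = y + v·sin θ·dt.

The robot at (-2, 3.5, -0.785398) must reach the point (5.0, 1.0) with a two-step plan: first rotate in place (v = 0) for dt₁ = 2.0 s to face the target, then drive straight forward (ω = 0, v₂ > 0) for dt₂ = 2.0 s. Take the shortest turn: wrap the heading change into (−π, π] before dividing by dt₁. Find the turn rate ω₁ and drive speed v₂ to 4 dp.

ω₁ = 0.2212, v₂ = 3.7165

heading to target = atan2(1−3.5, 5−-2) = -0.3430
Δθ = wrap(-0.3430 − -0.7854) = 0.4424; ω₁ = Δθ/dt₁ = 0.2212
distance = √((5−-2)² + (1−3.5)²) = 7.4330; v₂ = distance/dt₂ = 3.7165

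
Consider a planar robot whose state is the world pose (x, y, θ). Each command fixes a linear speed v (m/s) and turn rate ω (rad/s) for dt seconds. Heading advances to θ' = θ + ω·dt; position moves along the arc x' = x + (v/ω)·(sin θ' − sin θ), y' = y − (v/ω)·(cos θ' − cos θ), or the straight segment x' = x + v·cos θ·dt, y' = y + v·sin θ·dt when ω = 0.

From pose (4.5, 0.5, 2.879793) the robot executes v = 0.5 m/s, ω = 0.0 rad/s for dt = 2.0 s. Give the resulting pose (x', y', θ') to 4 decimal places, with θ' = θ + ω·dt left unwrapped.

(3.5341, 0.7588, 2.8798)

θ' = 2.8798 + 0.0·2.0 = 2.8798
ω = 0 → straight: x' = 4.5 + 0.5·cos(2.8798)·2.0 = 3.5341
y' = 0.5 + 0.5·sin(2.8798)·2.0 = 0.7588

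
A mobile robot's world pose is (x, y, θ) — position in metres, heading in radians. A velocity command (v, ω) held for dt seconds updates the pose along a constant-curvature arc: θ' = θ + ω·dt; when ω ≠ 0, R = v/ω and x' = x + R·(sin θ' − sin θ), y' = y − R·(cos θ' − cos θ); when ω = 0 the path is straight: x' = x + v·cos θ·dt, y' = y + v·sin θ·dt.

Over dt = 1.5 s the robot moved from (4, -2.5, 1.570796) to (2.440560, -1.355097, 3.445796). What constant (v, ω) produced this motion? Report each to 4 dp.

v = 1.5000, ω = 1.2500

Δθ = 3.445796 − 1.570796 = 1.875000
ω = Δθ/dt = 1.875000/1.5 = 1.2500
R = Δx/(sin θ' − sin θ) = 1.2000
v = R·ω = 1.2000·1.2500 = 1.5000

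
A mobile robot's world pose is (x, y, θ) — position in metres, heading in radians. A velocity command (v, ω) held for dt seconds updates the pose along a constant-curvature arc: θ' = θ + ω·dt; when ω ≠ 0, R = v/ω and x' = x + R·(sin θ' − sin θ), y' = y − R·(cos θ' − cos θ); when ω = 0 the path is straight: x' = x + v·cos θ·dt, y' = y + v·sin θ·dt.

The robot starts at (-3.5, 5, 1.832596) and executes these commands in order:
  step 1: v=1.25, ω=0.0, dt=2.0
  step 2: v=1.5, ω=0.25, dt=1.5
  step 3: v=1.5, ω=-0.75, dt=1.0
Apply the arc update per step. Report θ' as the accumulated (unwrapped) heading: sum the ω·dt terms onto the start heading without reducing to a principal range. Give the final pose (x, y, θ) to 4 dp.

(-5.4978, 10.8448, 1.4576)

step 1: θ'=1.8326 (straight) → pose (-4.1470, 7.4148, 1.8326)
step 2: θ'=2.2076 (R=6.0000) → pose (-5.1186, 9.4297, 2.2076)
step 3: θ'=1.4576 (R=-2.0000) → pose (-5.4978, 10.8448, 1.4576)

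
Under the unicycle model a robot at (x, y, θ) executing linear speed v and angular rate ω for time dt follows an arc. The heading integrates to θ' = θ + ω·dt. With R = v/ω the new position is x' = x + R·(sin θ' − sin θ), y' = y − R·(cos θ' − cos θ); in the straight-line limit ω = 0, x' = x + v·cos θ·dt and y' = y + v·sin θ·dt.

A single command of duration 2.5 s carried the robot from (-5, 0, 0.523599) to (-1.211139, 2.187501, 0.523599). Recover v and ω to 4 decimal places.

v = 1.7500, ω = 0.0000

Δθ = 0.523599 − 0.523599 = 0.000000
ω = Δθ/dt = 0.000000/2.5 = 0.0000
ω = 0 → v = (Δx·cos θ + Δy·sin θ)/dt = 1.7500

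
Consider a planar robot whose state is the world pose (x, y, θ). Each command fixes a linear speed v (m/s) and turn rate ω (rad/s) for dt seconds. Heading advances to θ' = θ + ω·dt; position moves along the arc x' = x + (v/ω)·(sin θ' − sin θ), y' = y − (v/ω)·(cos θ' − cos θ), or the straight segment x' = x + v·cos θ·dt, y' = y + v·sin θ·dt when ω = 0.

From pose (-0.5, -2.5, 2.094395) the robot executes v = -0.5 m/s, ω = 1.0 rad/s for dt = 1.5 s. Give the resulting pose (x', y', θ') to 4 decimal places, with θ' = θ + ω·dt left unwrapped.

(0.1518, -2.6996, 3.5944)

θ' = 2.0944 + 1.0·1.5 = 3.5944
R = v/ω = -0.5/1.0 = -0.5000
x' = -0.5 + -0.5000·(sin 3.5944 − sin 2.0944) = 0.1518
y' = -2.5 − -0.5000·(cos 3.5944 − cos 2.0944) = -2.6996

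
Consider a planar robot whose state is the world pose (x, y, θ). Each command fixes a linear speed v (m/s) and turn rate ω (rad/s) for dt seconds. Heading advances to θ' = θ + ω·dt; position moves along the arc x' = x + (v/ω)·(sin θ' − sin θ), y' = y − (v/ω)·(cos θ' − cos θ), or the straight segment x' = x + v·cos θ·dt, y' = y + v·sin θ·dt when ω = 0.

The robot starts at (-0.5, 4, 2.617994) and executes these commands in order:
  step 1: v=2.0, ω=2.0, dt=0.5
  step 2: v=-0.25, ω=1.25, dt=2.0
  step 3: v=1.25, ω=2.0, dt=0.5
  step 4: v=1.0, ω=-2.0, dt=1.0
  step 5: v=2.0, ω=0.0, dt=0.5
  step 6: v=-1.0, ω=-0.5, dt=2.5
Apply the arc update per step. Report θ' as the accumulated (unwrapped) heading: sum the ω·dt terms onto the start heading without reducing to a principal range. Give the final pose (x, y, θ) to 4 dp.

step 1: θ'=3.6180 (R=1.0000) → pose (-1.4586, 4.0226, 3.6180)
step 2: θ'=6.1180 (R=-0.2000) → pose (-1.5174, 4.3976, 6.1180)
step 3: θ'=7.1180 (R=0.6250) → pose (-0.9514, 4.5946, 7.1180)
step 4: θ'=5.1180 (R=-0.5000) → pose (-0.1214, 4.4562, 5.1180)
step 5: θ'=5.1180 (straight) → pose (0.2732, 3.5373, 5.1180)
step 6: θ'=3.8680 (R=2.0000) → pose (0.7825, 5.8216, 3.8680)

(0.7825, 5.8216, 3.8680)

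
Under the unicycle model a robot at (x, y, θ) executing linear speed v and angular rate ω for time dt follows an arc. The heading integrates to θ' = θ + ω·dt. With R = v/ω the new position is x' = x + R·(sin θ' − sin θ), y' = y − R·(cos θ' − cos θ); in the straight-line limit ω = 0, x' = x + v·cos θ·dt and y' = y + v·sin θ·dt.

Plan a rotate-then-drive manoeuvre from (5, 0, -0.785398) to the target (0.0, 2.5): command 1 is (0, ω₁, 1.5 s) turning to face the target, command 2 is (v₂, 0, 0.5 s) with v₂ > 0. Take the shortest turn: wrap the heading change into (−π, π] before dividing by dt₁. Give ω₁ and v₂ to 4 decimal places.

heading to target = atan2(2.5−0, 0−5) = 2.6779
Δθ = wrap(2.6779 − -0.7854) = -2.8198; ω₁ = Δθ/dt₁ = -1.8799
distance = √((0−5)² + (2.5−0)²) = 5.5902; v₂ = distance/dt₂ = 11.1803

ω₁ = -1.8799, v₂ = 11.1803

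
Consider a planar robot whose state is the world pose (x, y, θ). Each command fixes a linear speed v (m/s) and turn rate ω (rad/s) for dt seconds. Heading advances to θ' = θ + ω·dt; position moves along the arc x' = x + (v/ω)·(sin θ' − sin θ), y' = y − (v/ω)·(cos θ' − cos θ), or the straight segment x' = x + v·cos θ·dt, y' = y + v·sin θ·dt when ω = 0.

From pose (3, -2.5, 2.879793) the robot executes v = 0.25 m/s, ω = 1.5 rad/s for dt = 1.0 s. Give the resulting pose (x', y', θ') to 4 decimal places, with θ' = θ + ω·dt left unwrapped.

θ' = 2.8798 + 1.5·1.0 = 4.3798
R = v/ω = 0.25/1.5 = 0.1667
x' = 3 + 0.1667·(sin 4.3798 − sin 2.8798) = 2.7993
y' = -2.5 − 0.1667·(cos 4.3798 − cos 2.8798) = -2.6066

(2.7993, -2.6066, 4.3798)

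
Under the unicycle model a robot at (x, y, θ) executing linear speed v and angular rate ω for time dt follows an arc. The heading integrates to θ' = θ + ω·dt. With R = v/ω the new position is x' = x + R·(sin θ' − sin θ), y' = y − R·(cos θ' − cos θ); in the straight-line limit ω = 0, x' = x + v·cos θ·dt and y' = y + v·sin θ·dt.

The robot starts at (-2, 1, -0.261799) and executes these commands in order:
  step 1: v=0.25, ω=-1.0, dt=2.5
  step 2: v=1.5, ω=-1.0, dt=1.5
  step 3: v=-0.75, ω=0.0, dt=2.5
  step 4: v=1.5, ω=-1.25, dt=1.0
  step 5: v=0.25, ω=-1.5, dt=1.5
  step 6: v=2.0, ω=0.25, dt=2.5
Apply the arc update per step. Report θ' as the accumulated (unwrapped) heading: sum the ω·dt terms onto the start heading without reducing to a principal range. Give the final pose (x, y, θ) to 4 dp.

(-0.5993, -3.6646, -7.1368)

step 1: θ'=-2.7618 (R=-0.2500) → pose (-1.9720, 0.5263, -2.7618)
step 2: θ'=-4.2618 (R=-1.5000) → pose (-3.8784, 1.2662, -4.2618)
step 3: θ'=-4.2618 (straight) → pose (-3.0618, -0.4217, -4.2618)
step 4: θ'=-5.5118 (R=-1.2000) → pose (-2.8182, 0.9613, -5.5118)
step 5: θ'=-7.7618 (R=-0.1667) → pose (-2.5360, 0.8571, -7.7618)
step 6: θ'=-7.1368 (R=8.0000) → pose (-0.5993, -3.6646, -7.1368)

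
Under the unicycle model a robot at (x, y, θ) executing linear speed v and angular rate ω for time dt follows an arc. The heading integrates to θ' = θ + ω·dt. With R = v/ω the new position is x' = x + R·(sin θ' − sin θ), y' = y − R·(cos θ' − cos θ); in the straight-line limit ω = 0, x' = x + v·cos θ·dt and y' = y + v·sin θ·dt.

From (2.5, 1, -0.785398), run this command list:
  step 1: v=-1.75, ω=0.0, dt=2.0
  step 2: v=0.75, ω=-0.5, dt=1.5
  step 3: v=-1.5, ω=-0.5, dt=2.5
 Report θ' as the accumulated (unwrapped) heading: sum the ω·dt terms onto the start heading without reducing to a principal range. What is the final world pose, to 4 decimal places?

(2.4155, 5.3852, -2.7854)

step 1: θ'=-0.7854 (straight) → pose (0.0251, 3.4749, -0.7854)
step 2: θ'=-1.5354 (R=-1.5000) → pose (0.4635, 2.4673, -1.5354)
step 3: θ'=-2.7854 (R=3.0000) → pose (2.4155, 5.3852, -2.7854)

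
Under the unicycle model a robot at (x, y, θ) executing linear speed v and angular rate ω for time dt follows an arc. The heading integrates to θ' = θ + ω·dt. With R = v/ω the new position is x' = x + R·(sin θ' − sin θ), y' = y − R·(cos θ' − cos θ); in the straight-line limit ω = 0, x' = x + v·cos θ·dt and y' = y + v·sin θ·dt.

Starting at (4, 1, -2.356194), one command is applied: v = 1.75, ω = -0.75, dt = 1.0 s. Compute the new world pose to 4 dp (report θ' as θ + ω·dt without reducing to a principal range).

(2.4327, 0.3180, -3.1062)

θ' = -2.3562 + -0.75·1.0 = -3.1062
R = v/ω = 1.75/-0.75 = -2.3333
x' = 4 + -2.3333·(sin -3.1062 − sin -2.3562) = 2.4327
y' = 1 − -2.3333·(cos -3.1062 − cos -2.3562) = 0.3180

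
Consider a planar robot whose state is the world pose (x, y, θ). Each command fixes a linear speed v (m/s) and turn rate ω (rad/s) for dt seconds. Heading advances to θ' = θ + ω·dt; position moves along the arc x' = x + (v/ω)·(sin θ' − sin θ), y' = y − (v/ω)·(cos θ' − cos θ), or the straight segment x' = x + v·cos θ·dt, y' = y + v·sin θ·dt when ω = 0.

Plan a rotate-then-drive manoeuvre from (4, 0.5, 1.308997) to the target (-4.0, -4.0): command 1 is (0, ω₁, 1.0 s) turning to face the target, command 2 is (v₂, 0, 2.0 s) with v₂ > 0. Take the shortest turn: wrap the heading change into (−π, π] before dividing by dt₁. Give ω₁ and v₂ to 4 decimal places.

heading to target = atan2(-4−0.5, -4−4) = -2.6292
Δθ = wrap(-2.6292 − 1.3090) = 2.3450; ω₁ = Δθ/dt₁ = 2.3450
distance = √((-4−4)² + (-4−0.5)²) = 9.1788; v₂ = distance/dt₂ = 4.5894

ω₁ = 2.3450, v₂ = 4.5894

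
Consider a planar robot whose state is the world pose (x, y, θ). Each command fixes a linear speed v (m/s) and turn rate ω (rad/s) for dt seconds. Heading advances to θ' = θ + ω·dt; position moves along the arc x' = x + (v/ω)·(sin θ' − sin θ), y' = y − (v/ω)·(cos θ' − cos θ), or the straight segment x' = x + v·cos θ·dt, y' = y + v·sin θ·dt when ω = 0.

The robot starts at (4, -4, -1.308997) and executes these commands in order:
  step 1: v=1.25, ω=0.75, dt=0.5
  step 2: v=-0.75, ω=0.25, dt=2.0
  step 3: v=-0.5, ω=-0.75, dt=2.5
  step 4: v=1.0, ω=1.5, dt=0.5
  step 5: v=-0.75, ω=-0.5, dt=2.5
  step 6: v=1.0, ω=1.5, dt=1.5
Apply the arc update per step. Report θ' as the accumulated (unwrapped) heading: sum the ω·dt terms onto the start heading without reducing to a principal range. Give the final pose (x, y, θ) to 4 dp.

step 1: θ'=-0.9340 (R=1.6667) → pose (4.2699, -4.5597, -0.9340)
step 2: θ'=-0.4340 (R=-3.0000) → pose (3.1194, -3.6217, -0.4340)
step 3: θ'=-2.3090 (R=0.6667) → pose (2.9066, -2.5682, -2.3090)
step 4: θ'=-1.5590 (R=0.6667) → pose (2.7331, -3.0247, -1.5590)
step 5: θ'=-2.8090 (R=1.5000) → pose (3.7432, -1.5892, -2.8090)
step 6: θ'=-0.5590 (R=0.6667) → pose (3.6073, -2.7845, -0.5590)

(3.6073, -2.7845, -0.5590)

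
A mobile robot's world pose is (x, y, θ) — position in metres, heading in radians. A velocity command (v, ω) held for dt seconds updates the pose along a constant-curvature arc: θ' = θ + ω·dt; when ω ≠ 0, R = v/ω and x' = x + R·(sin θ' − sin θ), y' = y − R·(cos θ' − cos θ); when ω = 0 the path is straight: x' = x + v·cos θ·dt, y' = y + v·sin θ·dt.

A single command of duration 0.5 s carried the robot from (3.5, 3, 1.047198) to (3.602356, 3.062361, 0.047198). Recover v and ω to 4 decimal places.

v = 0.2500, ω = -2.0000

Δθ = 0.047198 − 1.047198 = -1.000000
ω = Δθ/dt = -1.000000/0.5 = -2.0000
R = Δx/(sin θ' − sin θ) = -0.1250
v = R·ω = -0.1250·-2.0000 = 0.2500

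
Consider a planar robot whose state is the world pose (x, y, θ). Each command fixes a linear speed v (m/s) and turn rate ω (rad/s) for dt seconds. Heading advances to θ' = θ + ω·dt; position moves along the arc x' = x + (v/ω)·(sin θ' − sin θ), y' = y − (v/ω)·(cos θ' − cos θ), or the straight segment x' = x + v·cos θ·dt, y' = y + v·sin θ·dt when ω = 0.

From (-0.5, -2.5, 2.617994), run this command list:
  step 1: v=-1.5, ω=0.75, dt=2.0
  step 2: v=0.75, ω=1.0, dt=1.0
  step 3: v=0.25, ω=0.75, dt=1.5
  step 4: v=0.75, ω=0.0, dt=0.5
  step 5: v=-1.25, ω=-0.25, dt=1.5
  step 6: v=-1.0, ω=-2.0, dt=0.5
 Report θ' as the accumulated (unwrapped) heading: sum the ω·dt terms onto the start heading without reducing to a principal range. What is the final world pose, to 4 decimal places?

step 1: θ'=4.1180 (R=-2.0000) → pose (2.1570, -1.8880, 4.1180)
step 2: θ'=5.1180 (R=0.7500) → pose (2.0892, -2.6039, 5.1180)
step 3: θ'=6.2430 (R=0.3333) → pose (2.3821, -2.8054, 6.2430)
step 4: θ'=6.2430 (straight) → pose (2.7568, -2.8205, 6.2430)
step 5: θ'=5.8680 (R=5.0000) → pose (0.9409, -2.3997, 5.8680)
step 6: θ'=4.8680 (R=0.5000) → pose (0.6486, -2.0197, 4.8680)

(0.6486, -2.0197, 4.8680)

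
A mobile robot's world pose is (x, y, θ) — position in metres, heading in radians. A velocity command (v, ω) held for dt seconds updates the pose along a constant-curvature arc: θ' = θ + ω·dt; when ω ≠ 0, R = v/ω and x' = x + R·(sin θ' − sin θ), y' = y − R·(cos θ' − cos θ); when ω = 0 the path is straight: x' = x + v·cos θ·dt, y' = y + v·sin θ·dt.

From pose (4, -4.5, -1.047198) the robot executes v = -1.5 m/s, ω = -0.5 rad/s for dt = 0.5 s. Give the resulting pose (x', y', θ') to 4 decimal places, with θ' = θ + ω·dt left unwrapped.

θ' = -1.0472 + -0.5·0.5 = -1.2972
R = v/ω = -1.5/-0.5 = 3.0000
x' = 4 + 3.0000·(sin -1.2972 − sin -1.0472) = 3.7097
y' = -4.5 − 3.0000·(cos -1.2972 − cos -1.0472) = -3.8106

(3.7097, -3.8106, -1.2972)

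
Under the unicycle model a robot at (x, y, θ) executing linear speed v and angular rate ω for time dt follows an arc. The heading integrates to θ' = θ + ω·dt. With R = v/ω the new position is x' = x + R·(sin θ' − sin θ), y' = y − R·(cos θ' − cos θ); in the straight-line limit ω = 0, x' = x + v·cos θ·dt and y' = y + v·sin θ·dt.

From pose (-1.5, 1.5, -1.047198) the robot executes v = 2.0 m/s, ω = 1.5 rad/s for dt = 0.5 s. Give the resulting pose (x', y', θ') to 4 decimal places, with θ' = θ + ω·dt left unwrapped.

θ' = -1.0472 + 1.5·0.5 = -0.2972
R = v/ω = 2.0/1.5 = 1.3333
x' = -1.5 + 1.3333·(sin -0.2972 − sin -1.0472) = -0.7358
y' = 1.5 − 1.3333·(cos -0.2972 − cos -1.0472) = 0.8918

(-0.7358, 0.8918, -0.2972)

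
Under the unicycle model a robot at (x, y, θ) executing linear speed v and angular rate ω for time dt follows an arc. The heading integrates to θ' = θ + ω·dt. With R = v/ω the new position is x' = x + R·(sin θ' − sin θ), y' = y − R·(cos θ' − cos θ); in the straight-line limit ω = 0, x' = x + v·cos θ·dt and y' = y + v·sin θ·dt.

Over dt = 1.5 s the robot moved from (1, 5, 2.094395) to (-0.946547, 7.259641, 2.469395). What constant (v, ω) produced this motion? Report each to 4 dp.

v = 2.0000, ω = 0.2500

Δθ = 2.469395 − 2.094395 = 0.375000
ω = Δθ/dt = 0.375000/1.5 = 0.2500
R = −Δy/(cos θ' − cos θ) = 8.0000
v = R·ω = 8.0000·0.2500 = 2.0000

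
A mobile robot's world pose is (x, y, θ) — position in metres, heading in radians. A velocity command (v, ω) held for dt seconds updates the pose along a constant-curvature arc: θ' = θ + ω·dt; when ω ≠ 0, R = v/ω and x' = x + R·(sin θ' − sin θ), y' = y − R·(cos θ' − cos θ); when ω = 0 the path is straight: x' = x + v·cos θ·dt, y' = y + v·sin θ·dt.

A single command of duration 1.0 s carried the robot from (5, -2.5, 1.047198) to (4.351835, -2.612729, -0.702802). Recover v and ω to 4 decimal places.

v = -0.7500, ω = -1.7500

Δθ = -0.702802 − 1.047198 = -1.750000
ω = Δθ/dt = -1.750000/1.0 = -1.7500
R = Δx/(sin θ' − sin θ) = 0.4286
v = R·ω = 0.4286·-1.7500 = -0.7500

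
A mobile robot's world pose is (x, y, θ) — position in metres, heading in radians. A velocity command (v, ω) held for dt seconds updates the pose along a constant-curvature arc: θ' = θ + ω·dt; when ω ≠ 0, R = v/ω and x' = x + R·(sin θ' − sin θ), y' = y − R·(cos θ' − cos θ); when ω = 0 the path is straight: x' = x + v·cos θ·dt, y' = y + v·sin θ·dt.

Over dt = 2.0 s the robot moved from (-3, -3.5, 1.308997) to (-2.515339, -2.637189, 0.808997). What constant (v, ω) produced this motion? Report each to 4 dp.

Δθ = 0.808997 − 1.308997 = -0.500000
ω = Δθ/dt = -0.500000/2.0 = -0.2500
R = −Δy/(cos θ' − cos θ) = -2.0000
v = R·ω = -2.0000·-0.2500 = 0.5000

v = 0.5000, ω = -0.2500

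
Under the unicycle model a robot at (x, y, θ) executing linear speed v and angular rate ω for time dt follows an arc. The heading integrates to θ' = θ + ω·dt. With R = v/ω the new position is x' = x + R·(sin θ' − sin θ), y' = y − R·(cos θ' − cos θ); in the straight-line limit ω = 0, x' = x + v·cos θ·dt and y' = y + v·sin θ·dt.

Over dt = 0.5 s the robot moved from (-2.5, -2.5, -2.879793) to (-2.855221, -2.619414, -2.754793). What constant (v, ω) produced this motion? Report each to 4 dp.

Δθ = -2.754793 − -2.879793 = 0.125000
ω = Δθ/dt = 0.125000/0.5 = 0.2500
R = Δx/(sin θ' − sin θ) = 3.0000
v = R·ω = 3.0000·0.2500 = 0.7500

v = 0.7500, ω = 0.2500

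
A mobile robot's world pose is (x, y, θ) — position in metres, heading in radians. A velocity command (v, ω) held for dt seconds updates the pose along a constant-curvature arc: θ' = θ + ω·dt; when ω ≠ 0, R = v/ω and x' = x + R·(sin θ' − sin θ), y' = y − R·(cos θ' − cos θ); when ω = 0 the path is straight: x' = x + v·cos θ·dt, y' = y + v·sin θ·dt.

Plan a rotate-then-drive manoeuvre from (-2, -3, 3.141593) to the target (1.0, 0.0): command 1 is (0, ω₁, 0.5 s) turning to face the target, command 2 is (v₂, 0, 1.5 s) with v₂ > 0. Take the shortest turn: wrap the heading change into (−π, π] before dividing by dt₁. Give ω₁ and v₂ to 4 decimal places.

heading to target = atan2(0−-3, 1−-2) = 0.7854
Δθ = wrap(0.7854 − 3.1416) = -2.3562; ω₁ = Δθ/dt₁ = -4.7124
distance = √((1−-2)² + (0−-3)²) = 4.2426; v₂ = distance/dt₂ = 2.8284

ω₁ = -4.7124, v₂ = 2.8284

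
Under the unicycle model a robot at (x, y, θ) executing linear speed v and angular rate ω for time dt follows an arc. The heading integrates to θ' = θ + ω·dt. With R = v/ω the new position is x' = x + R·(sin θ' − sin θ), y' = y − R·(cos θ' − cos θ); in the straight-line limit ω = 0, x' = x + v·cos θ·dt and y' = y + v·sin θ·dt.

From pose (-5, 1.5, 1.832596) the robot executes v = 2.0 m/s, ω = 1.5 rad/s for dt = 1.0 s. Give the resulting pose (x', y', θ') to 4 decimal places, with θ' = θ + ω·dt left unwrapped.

(-6.5410, 2.4640, 3.3326)

θ' = 1.8326 + 1.5·1.0 = 3.3326
R = v/ω = 2.0/1.5 = 1.3333
x' = -5 + 1.3333·(sin 3.3326 − sin 1.8326) = -6.5410
y' = 1.5 − 1.3333·(cos 3.3326 − cos 1.8326) = 2.4640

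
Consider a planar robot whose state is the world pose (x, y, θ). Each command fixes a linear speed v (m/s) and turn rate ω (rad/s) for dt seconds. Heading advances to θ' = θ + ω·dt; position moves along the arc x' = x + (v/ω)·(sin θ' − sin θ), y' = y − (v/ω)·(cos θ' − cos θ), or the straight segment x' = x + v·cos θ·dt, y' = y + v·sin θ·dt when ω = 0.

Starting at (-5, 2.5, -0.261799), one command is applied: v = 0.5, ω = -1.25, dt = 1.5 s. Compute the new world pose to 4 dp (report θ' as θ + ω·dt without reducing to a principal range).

(-4.7659, 1.8991, -2.1368)

θ' = -0.2618 + -1.25·1.5 = -2.1368
R = v/ω = 0.5/-1.25 = -0.4000
x' = -5 + -0.4000·(sin -2.1368 − sin -0.2618) = -4.7659
y' = 2.5 − -0.4000·(cos -2.1368 − cos -0.2618) = 1.8991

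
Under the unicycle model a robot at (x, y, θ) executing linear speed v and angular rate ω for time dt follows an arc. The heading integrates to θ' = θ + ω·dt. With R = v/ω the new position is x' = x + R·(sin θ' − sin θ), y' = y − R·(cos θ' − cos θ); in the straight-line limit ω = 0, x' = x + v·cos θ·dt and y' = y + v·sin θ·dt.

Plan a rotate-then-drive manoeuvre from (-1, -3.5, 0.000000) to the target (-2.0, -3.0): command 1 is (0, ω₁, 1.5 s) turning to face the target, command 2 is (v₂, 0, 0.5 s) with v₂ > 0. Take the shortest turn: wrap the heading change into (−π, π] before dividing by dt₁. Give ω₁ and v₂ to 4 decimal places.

ω₁ = 1.7853, v₂ = 2.2361

heading to target = atan2(-3−-3.5, -2−-1) = 2.6779
Δθ = wrap(2.6779 − 0.0000) = 2.6779; ω₁ = Δθ/dt₁ = 1.7853
distance = √((-2−-1)² + (-3−-3.5)²) = 1.1180; v₂ = distance/dt₂ = 2.2361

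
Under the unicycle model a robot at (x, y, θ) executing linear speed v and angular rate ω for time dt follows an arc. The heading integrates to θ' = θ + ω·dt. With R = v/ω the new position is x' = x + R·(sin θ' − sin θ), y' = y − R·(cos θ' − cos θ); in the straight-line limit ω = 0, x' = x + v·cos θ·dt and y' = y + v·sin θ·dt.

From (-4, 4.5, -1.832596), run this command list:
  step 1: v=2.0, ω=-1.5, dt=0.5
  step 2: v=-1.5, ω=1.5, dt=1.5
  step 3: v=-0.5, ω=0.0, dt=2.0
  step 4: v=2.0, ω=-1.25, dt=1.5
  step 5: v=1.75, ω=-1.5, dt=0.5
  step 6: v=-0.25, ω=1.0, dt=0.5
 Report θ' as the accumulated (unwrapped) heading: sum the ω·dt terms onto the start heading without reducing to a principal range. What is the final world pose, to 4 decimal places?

step 1: θ'=-2.5826 (R=-1.3333) → pose (-4.5808, 3.7147, -2.5826)
step 2: θ'=-0.3326 (R=-1.0000) → pose (-4.7846, 5.5077, -0.3326)
step 3: θ'=-0.3326 (straight) → pose (-5.7298, 5.8342, -0.3326)
step 4: θ'=-2.2076 (R=-1.6000) → pose (-4.9658, 3.3705, -2.2076)
step 5: θ'=-2.9576 (R=-1.1667) → pose (-5.6904, 2.9172, -2.9576)
step 6: θ'=-2.4576 (R=-0.2500) → pose (-5.5781, 2.9692, -2.4576)

(-5.5781, 2.9692, -2.4576)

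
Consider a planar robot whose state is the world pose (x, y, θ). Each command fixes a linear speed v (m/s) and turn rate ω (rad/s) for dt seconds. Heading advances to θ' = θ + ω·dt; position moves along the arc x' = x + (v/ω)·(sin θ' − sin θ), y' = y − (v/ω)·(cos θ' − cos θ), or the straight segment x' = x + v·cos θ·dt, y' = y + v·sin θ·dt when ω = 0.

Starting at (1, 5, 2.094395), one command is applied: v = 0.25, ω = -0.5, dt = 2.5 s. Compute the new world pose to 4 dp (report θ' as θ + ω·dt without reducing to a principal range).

(1.0592, 5.5821, 0.8444)

θ' = 2.0944 + -0.5·2.5 = 0.8444
R = v/ω = 0.25/-0.5 = -0.5000
x' = 1 + -0.5000·(sin 0.8444 − sin 2.0944) = 1.0592
y' = 5 − -0.5000·(cos 0.8444 − cos 2.0944) = 5.5821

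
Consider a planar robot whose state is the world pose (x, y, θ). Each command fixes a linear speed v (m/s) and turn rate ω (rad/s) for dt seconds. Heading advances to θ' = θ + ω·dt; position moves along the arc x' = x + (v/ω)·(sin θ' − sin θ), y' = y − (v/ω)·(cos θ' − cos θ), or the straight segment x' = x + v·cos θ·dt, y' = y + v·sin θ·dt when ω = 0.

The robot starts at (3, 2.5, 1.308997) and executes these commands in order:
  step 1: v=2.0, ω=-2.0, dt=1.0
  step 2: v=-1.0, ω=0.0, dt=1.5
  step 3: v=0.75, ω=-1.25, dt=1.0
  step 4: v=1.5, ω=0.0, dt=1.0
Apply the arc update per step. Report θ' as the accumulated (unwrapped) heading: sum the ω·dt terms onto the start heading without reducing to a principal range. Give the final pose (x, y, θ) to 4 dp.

step 1: θ'=-0.6910 (R=-1.0000) → pose (4.6032, 3.0118, -0.6910)
step 2: θ'=-0.6910 (straight) → pose (3.4473, 3.9678, -0.6910)
step 3: θ'=-1.9410 (R=-0.6000) → pose (3.6243, 3.2883, -1.9410)
step 4: θ'=-1.9410 (straight) → pose (3.0816, 1.8899, -1.9410)

(3.0816, 1.8899, -1.9410)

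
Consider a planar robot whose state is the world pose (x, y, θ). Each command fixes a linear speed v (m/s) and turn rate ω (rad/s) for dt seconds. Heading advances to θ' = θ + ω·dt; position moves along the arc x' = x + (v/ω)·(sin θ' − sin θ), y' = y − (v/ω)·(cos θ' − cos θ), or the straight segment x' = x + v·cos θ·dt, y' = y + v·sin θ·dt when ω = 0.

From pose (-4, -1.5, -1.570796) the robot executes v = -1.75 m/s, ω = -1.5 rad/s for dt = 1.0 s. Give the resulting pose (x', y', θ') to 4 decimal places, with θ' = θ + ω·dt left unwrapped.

θ' = -1.5708 + -1.5·1.0 = -3.0708
R = v/ω = -1.75/-1.5 = 1.1667
x' = -4 + 1.1667·(sin -3.0708 − sin -1.5708) = -2.9159
y' = -1.5 − 1.1667·(cos -3.0708 − cos -1.5708) = -0.3363

(-2.9159, -0.3363, -3.0708)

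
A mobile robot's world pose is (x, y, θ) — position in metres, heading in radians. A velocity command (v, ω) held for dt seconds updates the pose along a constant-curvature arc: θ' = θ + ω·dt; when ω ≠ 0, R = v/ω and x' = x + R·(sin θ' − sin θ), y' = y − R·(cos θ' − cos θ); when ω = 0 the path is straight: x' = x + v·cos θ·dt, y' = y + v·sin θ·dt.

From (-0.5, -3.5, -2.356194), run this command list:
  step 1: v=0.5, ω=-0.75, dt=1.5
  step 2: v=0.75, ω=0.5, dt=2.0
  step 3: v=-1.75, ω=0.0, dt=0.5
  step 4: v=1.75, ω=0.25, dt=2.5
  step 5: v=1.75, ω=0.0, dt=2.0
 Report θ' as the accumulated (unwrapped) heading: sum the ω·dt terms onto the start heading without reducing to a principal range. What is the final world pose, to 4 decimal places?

step 1: θ'=-3.4812 (R=-0.6667) → pose (-1.1935, -3.6572, -3.4812)
step 2: θ'=-2.4812 (R=1.5000) → pose (-2.6133, -3.8869, -2.4812)
step 3: θ'=-2.4812 (straight) → pose (-1.9223, -3.3501, -2.4812)
step 4: θ'=-1.8562 (R=7.0000) → pose (-4.3451, -6.9076, -1.8562)
step 5: θ'=-1.8562 (straight) → pose (-5.3305, -10.2660, -1.8562)

(-5.3305, -10.2660, -1.8562)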